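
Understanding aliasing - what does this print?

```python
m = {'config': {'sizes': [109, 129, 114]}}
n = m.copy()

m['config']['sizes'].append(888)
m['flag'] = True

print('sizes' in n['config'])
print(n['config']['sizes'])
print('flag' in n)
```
True
[109, 129, 114, 888]
False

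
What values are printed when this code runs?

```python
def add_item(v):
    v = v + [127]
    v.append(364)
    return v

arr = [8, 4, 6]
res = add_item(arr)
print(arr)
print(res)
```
[8, 4, 6]
[8, 4, 6, 127, 364]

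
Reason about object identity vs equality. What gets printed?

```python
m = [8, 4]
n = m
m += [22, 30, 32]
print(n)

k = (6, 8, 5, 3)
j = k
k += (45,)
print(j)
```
[8, 4, 22, 30, 32]
(6, 8, 5, 3)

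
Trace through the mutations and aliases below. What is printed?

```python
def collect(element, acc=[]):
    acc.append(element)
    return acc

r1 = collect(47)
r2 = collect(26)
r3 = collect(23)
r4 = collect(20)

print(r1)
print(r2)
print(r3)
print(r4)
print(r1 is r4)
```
[47, 26, 23, 20]
[47, 26, 23, 20]
[47, 26, 23, 20]
[47, 26, 23, 20]
True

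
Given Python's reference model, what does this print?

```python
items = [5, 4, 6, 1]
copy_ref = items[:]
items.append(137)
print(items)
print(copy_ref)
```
[5, 4, 6, 1, 137]
[5, 4, 6, 1]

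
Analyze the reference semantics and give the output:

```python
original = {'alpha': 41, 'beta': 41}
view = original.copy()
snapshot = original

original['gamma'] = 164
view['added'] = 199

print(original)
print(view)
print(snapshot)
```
{'alpha': 41, 'beta': 41, 'gamma': 164}
{'alpha': 41, 'beta': 41, 'added': 199}
{'alpha': 41, 'beta': 41, 'gamma': 164}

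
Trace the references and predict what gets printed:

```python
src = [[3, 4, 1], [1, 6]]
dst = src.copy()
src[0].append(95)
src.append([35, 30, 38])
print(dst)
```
[[3, 4, 1, 95], [1, 6]]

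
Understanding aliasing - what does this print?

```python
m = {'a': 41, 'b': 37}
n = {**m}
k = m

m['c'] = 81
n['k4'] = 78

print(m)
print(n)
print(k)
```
{'a': 41, 'b': 37, 'c': 81}
{'a': 41, 'b': 37, 'k4': 78}
{'a': 41, 'b': 37, 'c': 81}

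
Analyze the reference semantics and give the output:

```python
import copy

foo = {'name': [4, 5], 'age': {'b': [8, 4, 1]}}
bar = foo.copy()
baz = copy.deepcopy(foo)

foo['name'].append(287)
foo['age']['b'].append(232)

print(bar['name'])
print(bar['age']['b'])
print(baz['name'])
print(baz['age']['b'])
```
[4, 5, 287]
[8, 4, 1, 232]
[4, 5]
[8, 4, 1]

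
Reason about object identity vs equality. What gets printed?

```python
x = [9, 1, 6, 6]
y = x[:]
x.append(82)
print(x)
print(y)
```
[9, 1, 6, 6, 82]
[9, 1, 6, 6]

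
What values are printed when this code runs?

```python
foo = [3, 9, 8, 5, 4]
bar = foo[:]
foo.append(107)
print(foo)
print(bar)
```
[3, 9, 8, 5, 4, 107]
[3, 9, 8, 5, 4]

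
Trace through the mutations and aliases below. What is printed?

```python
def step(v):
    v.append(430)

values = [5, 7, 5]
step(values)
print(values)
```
[5, 7, 5, 430]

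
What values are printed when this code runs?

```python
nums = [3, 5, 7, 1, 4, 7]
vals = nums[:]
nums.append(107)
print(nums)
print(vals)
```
[3, 5, 7, 1, 4, 7, 107]
[3, 5, 7, 1, 4, 7]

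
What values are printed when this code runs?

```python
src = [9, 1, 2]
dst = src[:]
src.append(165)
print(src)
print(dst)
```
[9, 1, 2, 165]
[9, 1, 2]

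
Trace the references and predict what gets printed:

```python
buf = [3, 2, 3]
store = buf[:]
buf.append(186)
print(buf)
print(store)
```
[3, 2, 3, 186]
[3, 2, 3]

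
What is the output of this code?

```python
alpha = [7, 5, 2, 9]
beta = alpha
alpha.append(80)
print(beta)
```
[7, 5, 2, 9, 80]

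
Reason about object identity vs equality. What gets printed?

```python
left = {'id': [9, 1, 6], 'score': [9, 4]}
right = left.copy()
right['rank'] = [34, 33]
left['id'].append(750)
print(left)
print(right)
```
{'id': [9, 1, 6, 750], 'score': [9, 4]}
{'id': [9, 1, 6, 750], 'score': [9, 4], 'rank': [34, 33]}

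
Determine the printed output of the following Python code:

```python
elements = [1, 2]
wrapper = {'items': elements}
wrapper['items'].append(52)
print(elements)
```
[1, 2, 52]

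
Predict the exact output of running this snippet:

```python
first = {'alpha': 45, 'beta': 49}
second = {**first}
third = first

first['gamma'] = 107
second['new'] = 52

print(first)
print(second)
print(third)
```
{'alpha': 45, 'beta': 49, 'gamma': 107}
{'alpha': 45, 'beta': 49, 'new': 52}
{'alpha': 45, 'beta': 49, 'gamma': 107}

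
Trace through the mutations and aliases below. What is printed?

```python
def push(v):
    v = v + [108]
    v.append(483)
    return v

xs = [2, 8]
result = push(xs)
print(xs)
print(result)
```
[2, 8]
[2, 8, 108, 483]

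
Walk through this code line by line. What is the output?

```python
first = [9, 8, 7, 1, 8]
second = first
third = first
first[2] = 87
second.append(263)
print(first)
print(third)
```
[9, 8, 87, 1, 8, 263]
[9, 8, 87, 1, 8, 263]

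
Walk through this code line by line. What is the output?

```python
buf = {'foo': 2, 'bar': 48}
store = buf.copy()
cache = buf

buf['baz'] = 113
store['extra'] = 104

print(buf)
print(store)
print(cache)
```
{'foo': 2, 'bar': 48, 'baz': 113}
{'foo': 2, 'bar': 48, 'extra': 104}
{'foo': 2, 'bar': 48, 'baz': 113}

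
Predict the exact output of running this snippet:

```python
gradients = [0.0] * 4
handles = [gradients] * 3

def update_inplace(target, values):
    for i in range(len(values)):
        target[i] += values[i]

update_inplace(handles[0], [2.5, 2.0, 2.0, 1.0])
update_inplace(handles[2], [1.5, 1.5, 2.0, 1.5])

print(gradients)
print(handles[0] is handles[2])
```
[4.0, 3.5, 4.0, 2.5]
True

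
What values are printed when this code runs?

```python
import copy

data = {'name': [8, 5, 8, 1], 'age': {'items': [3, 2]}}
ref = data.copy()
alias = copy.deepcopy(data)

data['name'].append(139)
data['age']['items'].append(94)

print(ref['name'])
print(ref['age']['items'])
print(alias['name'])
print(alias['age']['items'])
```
[8, 5, 8, 1, 139]
[3, 2, 94]
[8, 5, 8, 1]
[3, 2]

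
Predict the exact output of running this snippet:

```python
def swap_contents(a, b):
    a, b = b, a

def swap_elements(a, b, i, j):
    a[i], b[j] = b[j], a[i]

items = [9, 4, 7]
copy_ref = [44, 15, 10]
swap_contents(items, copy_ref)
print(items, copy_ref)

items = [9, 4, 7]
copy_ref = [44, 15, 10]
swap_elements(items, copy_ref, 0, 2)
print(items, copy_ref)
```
[9, 4, 7] [44, 15, 10]
[10, 4, 7] [44, 15, 9]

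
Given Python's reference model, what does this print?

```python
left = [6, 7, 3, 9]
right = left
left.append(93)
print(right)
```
[6, 7, 3, 9, 93]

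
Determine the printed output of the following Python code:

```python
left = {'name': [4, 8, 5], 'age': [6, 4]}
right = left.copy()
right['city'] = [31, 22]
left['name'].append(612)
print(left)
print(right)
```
{'name': [4, 8, 5, 612], 'age': [6, 4]}
{'name': [4, 8, 5, 612], 'age': [6, 4], 'city': [31, 22]}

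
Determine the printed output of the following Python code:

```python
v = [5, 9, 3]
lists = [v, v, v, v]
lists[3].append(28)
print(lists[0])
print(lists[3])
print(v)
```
[5, 9, 3, 28]
[5, 9, 3, 28]
[5, 9, 3, 28]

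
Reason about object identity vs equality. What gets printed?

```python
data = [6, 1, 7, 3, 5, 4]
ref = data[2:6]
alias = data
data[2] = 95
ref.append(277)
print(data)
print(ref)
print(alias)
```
[6, 1, 95, 3, 5, 4]
[7, 3, 5, 4, 277]
[6, 1, 95, 3, 5, 4]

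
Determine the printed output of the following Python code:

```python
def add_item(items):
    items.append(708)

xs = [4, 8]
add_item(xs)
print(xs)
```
[4, 8, 708]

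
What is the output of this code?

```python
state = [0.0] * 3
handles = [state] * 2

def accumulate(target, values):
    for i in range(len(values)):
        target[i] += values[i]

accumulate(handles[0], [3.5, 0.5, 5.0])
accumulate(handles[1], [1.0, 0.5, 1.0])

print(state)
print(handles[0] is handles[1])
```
[4.5, 1.0, 6.0]
True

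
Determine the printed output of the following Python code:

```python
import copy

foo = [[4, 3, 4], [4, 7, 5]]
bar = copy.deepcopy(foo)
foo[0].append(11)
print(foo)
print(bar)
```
[[4, 3, 4, 11], [4, 7, 5]]
[[4, 3, 4], [4, 7, 5]]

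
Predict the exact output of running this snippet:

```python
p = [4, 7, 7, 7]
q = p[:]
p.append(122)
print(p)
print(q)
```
[4, 7, 7, 7, 122]
[4, 7, 7, 7]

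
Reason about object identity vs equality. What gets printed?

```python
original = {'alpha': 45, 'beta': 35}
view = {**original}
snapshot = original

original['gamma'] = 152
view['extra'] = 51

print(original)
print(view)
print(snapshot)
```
{'alpha': 45, 'beta': 35, 'gamma': 152}
{'alpha': 45, 'beta': 35, 'extra': 51}
{'alpha': 45, 'beta': 35, 'gamma': 152}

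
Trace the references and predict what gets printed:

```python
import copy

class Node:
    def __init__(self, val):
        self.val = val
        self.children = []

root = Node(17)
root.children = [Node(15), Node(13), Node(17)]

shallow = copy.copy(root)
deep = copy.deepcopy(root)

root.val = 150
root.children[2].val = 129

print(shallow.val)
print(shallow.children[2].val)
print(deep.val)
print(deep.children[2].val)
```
17
129
17
17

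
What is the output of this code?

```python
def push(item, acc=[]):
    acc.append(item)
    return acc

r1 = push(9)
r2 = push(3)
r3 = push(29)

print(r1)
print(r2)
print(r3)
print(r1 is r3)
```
[9, 3, 29]
[9, 3, 29]
[9, 3, 29]
True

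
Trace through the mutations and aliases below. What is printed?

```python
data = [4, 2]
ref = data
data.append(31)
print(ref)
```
[4, 2, 31]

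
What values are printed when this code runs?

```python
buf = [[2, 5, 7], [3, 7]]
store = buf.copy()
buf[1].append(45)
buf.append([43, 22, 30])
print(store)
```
[[2, 5, 7], [3, 7, 45]]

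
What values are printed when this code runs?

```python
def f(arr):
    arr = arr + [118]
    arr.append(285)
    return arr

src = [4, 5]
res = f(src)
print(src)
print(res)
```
[4, 5]
[4, 5, 118, 285]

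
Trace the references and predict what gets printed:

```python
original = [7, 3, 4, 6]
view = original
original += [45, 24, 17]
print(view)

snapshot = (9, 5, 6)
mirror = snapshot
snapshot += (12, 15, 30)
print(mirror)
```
[7, 3, 4, 6, 45, 24, 17]
(9, 5, 6)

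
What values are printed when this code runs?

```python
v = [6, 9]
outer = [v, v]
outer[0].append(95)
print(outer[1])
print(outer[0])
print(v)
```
[6, 9, 95]
[6, 9, 95]
[6, 9, 95]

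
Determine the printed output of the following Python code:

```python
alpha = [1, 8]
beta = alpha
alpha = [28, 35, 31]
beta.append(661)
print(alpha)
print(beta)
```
[28, 35, 31]
[1, 8, 661]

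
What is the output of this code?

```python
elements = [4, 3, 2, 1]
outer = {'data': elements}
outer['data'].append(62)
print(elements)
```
[4, 3, 2, 1, 62]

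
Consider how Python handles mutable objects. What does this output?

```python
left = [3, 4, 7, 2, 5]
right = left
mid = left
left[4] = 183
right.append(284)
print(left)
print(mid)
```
[3, 4, 7, 2, 183, 284]
[3, 4, 7, 2, 183, 284]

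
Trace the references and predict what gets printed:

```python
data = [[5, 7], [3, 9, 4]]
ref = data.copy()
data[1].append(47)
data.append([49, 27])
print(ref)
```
[[5, 7], [3, 9, 4, 47]]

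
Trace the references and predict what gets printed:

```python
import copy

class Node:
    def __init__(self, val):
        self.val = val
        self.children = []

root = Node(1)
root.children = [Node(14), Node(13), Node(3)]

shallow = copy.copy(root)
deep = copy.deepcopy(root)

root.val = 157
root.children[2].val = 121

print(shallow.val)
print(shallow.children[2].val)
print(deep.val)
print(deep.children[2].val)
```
1
121
1
3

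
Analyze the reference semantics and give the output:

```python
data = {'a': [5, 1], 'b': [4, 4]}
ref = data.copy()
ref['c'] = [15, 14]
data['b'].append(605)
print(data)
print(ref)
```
{'a': [5, 1], 'b': [4, 4, 605]}
{'a': [5, 1], 'b': [4, 4, 605], 'c': [15, 14]}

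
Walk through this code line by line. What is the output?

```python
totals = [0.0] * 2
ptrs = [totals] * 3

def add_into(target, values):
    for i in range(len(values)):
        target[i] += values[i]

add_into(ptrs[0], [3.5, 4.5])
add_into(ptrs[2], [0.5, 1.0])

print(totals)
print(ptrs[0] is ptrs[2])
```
[4.0, 5.5]
True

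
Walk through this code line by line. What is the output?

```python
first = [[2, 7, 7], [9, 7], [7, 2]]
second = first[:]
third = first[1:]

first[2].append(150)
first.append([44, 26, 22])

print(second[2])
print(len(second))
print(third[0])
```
[7, 2, 150]
3
[9, 7]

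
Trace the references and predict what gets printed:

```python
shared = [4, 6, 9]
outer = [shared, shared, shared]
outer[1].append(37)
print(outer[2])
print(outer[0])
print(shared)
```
[4, 6, 9, 37]
[4, 6, 9, 37]
[4, 6, 9, 37]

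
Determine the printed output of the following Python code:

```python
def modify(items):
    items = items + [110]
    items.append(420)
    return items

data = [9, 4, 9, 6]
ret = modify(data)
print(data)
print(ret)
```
[9, 4, 9, 6]
[9, 4, 9, 6, 110, 420]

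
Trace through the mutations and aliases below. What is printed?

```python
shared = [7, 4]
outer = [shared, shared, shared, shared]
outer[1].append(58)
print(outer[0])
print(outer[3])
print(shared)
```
[7, 4, 58]
[7, 4, 58]
[7, 4, 58]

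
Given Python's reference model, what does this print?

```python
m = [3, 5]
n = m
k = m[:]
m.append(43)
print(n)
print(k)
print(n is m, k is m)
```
[3, 5, 43]
[3, 5]
True False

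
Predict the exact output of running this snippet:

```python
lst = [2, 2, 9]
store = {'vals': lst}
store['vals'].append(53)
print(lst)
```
[2, 2, 9, 53]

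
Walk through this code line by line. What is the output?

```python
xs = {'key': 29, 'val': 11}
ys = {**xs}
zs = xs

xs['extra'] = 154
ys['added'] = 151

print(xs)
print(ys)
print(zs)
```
{'key': 29, 'val': 11, 'extra': 154}
{'key': 29, 'val': 11, 'added': 151}
{'key': 29, 'val': 11, 'extra': 154}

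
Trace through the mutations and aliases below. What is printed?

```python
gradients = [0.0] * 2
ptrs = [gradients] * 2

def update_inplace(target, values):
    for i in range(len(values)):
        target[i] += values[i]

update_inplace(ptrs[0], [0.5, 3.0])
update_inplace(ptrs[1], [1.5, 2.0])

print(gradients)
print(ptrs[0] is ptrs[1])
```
[2.0, 5.0]
True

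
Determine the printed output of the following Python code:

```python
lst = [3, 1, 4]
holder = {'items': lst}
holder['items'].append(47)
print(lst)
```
[3, 1, 4, 47]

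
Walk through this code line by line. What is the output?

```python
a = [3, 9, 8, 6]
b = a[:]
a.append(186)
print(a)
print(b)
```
[3, 9, 8, 6, 186]
[3, 9, 8, 6]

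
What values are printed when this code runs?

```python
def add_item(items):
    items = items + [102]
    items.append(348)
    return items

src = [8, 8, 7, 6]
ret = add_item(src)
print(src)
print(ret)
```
[8, 8, 7, 6]
[8, 8, 7, 6, 102, 348]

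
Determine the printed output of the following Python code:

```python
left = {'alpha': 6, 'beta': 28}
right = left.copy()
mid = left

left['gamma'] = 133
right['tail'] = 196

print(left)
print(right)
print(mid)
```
{'alpha': 6, 'beta': 28, 'gamma': 133}
{'alpha': 6, 'beta': 28, 'tail': 196}
{'alpha': 6, 'beta': 28, 'gamma': 133}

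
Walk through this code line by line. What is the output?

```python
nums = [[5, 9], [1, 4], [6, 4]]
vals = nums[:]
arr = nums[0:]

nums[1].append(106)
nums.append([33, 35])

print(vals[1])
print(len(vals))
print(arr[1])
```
[1, 4, 106]
3
[1, 4, 106]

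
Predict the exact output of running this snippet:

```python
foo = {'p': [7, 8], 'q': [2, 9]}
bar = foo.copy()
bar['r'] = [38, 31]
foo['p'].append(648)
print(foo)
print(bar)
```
{'p': [7, 8, 648], 'q': [2, 9]}
{'p': [7, 8, 648], 'q': [2, 9], 'r': [38, 31]}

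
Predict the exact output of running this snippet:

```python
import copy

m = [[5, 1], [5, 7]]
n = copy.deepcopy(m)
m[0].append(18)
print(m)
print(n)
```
[[5, 1, 18], [5, 7]]
[[5, 1], [5, 7]]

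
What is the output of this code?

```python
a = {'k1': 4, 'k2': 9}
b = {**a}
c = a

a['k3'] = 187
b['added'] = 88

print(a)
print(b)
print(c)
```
{'k1': 4, 'k2': 9, 'k3': 187}
{'k1': 4, 'k2': 9, 'added': 88}
{'k1': 4, 'k2': 9, 'k3': 187}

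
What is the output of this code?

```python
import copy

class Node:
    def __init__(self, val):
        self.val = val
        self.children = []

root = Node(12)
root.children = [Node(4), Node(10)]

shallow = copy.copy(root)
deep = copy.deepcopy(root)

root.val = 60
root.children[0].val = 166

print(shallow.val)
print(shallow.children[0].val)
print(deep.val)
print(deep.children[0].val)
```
12
166
12
4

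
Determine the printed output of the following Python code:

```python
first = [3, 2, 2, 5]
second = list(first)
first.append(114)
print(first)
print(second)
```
[3, 2, 2, 5, 114]
[3, 2, 2, 5]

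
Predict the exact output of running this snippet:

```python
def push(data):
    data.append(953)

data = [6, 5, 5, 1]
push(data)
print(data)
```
[6, 5, 5, 1, 953]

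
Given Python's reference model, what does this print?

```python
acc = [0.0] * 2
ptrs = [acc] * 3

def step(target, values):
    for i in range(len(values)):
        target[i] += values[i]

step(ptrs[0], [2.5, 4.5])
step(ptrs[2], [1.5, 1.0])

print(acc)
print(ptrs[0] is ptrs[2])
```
[4.0, 5.5]
True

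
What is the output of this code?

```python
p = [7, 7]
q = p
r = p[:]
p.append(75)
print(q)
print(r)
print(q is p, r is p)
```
[7, 7, 75]
[7, 7]
True False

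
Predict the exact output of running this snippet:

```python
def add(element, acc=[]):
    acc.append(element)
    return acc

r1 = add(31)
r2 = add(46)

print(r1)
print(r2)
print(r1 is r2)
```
[31, 46]
[31, 46]
True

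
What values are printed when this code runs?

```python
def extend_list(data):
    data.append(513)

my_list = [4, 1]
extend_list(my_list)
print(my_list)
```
[4, 1, 513]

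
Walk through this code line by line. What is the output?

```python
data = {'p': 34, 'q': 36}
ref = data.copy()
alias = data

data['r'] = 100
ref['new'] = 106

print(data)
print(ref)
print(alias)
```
{'p': 34, 'q': 36, 'r': 100}
{'p': 34, 'q': 36, 'new': 106}
{'p': 34, 'q': 36, 'r': 100}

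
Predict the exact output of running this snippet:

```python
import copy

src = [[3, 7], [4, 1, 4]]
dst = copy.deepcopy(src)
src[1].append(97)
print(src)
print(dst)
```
[[3, 7], [4, 1, 4, 97]]
[[3, 7], [4, 1, 4]]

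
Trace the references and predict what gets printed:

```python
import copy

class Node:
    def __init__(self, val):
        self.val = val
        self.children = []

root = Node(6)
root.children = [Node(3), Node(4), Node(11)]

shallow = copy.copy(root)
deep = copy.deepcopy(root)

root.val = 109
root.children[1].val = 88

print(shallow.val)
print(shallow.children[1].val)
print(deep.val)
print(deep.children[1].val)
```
6
88
6
4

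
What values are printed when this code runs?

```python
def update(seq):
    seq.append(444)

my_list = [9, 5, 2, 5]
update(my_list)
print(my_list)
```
[9, 5, 2, 5, 444]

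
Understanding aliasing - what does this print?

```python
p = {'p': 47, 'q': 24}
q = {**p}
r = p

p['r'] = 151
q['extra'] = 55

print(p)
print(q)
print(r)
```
{'p': 47, 'q': 24, 'r': 151}
{'p': 47, 'q': 24, 'extra': 55}
{'p': 47, 'q': 24, 'r': 151}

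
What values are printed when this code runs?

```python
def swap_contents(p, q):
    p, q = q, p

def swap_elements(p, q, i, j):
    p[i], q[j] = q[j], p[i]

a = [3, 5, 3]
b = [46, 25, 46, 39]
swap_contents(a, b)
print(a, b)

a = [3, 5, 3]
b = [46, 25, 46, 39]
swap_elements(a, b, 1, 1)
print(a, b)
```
[3, 5, 3] [46, 25, 46, 39]
[3, 25, 3] [46, 5, 46, 39]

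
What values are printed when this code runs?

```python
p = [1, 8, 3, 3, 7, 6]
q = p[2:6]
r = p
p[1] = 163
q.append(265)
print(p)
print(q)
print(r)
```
[1, 163, 3, 3, 7, 6]
[3, 3, 7, 6, 265]
[1, 163, 3, 3, 7, 6]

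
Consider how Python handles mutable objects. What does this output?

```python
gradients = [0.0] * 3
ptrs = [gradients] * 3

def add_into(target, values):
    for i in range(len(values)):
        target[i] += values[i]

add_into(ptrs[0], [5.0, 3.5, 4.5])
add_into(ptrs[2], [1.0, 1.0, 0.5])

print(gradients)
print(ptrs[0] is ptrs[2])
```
[6.0, 4.5, 5.0]
True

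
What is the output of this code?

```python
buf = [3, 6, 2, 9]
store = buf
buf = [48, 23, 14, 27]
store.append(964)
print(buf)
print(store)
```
[48, 23, 14, 27]
[3, 6, 2, 9, 964]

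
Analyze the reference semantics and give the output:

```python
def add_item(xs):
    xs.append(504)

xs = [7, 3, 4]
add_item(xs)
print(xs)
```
[7, 3, 4, 504]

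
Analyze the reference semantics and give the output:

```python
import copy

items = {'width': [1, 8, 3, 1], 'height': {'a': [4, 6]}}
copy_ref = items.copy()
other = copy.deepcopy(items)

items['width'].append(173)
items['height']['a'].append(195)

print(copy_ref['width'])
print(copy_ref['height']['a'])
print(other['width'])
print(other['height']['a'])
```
[1, 8, 3, 1, 173]
[4, 6, 195]
[1, 8, 3, 1]
[4, 6]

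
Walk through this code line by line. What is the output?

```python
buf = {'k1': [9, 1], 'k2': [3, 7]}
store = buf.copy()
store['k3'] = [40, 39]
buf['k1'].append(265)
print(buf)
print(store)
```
{'k1': [9, 1, 265], 'k2': [3, 7]}
{'k1': [9, 1, 265], 'k2': [3, 7], 'k3': [40, 39]}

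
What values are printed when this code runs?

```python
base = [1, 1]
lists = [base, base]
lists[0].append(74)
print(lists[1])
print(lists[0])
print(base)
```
[1, 1, 74]
[1, 1, 74]
[1, 1, 74]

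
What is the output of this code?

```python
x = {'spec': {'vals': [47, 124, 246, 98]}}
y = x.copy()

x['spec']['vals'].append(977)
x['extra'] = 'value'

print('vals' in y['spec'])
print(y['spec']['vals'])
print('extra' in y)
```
True
[47, 124, 246, 98, 977]
False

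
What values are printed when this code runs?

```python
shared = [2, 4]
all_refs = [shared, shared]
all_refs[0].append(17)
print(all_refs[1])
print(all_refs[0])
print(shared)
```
[2, 4, 17]
[2, 4, 17]
[2, 4, 17]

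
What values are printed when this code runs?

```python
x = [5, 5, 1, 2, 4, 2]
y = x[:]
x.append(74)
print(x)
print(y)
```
[5, 5, 1, 2, 4, 2, 74]
[5, 5, 1, 2, 4, 2]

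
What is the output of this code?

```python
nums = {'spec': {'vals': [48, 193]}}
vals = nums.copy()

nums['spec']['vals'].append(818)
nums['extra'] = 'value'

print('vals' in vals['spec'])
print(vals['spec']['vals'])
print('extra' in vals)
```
True
[48, 193, 818]
False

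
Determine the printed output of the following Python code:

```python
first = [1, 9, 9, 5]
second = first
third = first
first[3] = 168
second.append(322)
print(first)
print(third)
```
[1, 9, 9, 168, 322]
[1, 9, 9, 168, 322]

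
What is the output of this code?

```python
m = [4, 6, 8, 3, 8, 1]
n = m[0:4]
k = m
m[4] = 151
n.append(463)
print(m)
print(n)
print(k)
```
[4, 6, 8, 3, 151, 1]
[4, 6, 8, 3, 463]
[4, 6, 8, 3, 151, 1]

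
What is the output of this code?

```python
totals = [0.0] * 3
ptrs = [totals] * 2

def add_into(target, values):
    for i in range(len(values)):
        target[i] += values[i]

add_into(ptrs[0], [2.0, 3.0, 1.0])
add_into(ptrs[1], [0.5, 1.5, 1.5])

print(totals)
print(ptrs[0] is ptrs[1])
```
[2.5, 4.5, 2.5]
True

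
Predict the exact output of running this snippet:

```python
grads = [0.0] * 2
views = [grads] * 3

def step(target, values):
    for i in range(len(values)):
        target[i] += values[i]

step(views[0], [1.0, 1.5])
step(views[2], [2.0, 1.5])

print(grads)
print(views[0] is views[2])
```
[3.0, 3.0]
True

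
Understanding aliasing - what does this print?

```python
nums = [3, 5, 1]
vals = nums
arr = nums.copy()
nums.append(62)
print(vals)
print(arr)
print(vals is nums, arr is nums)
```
[3, 5, 1, 62]
[3, 5, 1]
True False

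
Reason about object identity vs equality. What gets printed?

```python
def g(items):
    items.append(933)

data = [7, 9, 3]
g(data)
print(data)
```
[7, 9, 3, 933]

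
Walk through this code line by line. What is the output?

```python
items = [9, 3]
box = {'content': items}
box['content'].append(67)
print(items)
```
[9, 3, 67]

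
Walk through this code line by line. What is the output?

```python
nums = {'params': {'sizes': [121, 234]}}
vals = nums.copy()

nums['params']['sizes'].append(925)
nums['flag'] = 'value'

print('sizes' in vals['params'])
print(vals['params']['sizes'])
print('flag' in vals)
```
True
[121, 234, 925]
False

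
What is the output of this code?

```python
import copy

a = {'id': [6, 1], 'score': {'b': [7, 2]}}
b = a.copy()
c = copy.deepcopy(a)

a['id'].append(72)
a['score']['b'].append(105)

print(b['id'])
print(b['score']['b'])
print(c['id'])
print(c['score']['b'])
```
[6, 1, 72]
[7, 2, 105]
[6, 1]
[7, 2]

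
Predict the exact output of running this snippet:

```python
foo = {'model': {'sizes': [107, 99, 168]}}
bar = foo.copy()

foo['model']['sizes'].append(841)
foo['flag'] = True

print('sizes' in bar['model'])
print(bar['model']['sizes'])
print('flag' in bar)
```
True
[107, 99, 168, 841]
False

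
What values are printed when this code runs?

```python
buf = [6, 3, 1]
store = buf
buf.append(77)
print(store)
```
[6, 3, 1, 77]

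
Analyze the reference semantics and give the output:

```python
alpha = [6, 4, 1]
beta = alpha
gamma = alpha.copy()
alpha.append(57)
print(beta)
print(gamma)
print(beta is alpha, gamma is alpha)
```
[6, 4, 1, 57]
[6, 4, 1]
True False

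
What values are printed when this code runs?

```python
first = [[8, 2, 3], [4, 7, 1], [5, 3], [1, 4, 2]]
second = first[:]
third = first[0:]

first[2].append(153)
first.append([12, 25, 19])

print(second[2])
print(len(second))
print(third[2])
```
[5, 3, 153]
4
[5, 3, 153]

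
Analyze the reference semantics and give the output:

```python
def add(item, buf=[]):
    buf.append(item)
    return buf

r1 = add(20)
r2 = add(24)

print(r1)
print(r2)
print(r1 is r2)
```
[20, 24]
[20, 24]
True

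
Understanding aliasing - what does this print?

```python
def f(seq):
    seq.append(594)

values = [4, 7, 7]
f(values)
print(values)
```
[4, 7, 7, 594]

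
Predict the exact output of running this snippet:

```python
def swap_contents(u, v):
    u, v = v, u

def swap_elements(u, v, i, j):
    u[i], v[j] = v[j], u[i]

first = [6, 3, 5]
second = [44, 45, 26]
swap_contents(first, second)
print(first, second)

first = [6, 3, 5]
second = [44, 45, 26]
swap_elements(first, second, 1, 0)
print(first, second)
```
[6, 3, 5] [44, 45, 26]
[6, 44, 5] [3, 45, 26]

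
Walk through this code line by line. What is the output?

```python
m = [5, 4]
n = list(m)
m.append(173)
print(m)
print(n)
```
[5, 4, 173]
[5, 4]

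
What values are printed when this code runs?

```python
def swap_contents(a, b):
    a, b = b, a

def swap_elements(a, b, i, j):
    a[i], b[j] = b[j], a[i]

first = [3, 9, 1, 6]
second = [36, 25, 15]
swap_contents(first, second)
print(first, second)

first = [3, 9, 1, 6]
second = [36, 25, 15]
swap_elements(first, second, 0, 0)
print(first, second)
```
[3, 9, 1, 6] [36, 25, 15]
[36, 9, 1, 6] [3, 25, 15]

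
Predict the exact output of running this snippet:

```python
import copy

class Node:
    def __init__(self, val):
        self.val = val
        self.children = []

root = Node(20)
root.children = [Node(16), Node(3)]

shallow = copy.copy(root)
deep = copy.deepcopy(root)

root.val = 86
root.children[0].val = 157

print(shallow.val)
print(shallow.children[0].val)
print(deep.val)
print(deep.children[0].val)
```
20
157
20
16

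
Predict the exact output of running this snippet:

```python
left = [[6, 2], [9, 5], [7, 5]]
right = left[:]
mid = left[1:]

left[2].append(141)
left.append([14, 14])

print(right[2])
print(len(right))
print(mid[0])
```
[7, 5, 141]
3
[9, 5]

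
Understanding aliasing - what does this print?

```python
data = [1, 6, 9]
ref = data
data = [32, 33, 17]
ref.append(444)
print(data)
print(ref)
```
[32, 33, 17]
[1, 6, 9, 444]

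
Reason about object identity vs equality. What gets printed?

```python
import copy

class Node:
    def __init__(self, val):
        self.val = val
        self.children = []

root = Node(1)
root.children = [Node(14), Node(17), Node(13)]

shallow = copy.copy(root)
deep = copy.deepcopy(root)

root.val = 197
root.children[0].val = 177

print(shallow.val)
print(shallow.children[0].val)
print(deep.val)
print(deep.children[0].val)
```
1
177
1
14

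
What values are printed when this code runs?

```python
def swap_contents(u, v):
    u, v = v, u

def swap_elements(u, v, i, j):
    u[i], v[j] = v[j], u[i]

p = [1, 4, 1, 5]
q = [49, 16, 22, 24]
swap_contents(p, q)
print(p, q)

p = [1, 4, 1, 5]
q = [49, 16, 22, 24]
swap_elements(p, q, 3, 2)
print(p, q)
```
[1, 4, 1, 5] [49, 16, 22, 24]
[1, 4, 1, 22] [49, 16, 5, 24]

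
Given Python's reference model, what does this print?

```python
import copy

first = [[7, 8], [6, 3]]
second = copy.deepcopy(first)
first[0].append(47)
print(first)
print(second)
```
[[7, 8, 47], [6, 3]]
[[7, 8], [6, 3]]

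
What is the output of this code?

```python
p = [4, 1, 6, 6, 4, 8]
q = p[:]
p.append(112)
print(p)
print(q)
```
[4, 1, 6, 6, 4, 8, 112]
[4, 1, 6, 6, 4, 8]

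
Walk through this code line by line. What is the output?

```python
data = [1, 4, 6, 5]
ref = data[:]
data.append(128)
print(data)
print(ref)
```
[1, 4, 6, 5, 128]
[1, 4, 6, 5]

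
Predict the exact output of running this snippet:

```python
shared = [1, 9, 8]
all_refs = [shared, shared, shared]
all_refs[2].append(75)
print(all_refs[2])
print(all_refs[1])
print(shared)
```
[1, 9, 8, 75]
[1, 9, 8, 75]
[1, 9, 8, 75]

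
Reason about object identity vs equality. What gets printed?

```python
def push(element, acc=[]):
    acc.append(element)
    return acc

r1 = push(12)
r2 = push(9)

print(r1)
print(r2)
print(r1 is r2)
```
[12, 9]
[12, 9]
True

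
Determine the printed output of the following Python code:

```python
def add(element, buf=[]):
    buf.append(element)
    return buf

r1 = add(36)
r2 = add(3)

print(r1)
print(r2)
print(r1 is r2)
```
[36, 3]
[36, 3]
True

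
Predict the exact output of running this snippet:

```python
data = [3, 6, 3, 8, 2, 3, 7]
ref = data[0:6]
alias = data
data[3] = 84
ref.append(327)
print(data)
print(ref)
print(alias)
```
[3, 6, 3, 84, 2, 3, 7]
[3, 6, 3, 8, 2, 3, 327]
[3, 6, 3, 84, 2, 3, 7]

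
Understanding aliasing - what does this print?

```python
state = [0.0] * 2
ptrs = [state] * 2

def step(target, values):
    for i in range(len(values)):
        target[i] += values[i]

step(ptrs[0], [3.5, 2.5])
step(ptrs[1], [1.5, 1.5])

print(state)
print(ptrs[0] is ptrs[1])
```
[5.0, 4.0]
True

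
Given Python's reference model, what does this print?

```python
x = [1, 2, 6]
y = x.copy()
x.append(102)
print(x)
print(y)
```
[1, 2, 6, 102]
[1, 2, 6]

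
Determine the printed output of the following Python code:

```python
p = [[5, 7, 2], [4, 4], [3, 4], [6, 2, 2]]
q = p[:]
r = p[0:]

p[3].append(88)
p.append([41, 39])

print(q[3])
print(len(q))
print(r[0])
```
[6, 2, 2, 88]
4
[5, 7, 2]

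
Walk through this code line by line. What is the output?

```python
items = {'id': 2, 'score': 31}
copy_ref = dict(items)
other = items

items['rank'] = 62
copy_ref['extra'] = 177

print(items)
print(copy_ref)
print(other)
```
{'id': 2, 'score': 31, 'rank': 62}
{'id': 2, 'score': 31, 'extra': 177}
{'id': 2, 'score': 31, 'rank': 62}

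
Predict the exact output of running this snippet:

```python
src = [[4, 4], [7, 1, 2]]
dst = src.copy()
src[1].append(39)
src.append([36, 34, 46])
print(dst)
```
[[4, 4], [7, 1, 2, 39]]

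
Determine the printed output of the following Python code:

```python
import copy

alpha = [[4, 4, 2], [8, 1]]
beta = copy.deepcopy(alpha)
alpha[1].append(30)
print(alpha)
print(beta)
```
[[4, 4, 2], [8, 1, 30]]
[[4, 4, 2], [8, 1]]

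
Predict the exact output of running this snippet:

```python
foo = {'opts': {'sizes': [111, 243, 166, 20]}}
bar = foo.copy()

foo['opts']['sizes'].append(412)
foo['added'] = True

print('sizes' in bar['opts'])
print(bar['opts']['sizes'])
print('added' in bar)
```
True
[111, 243, 166, 20, 412]
False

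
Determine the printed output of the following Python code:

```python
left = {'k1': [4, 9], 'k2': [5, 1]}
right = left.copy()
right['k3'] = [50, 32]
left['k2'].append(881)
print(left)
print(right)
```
{'k1': [4, 9], 'k2': [5, 1, 881]}
{'k1': [4, 9], 'k2': [5, 1, 881], 'k3': [50, 32]}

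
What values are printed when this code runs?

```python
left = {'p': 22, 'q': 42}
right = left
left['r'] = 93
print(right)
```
{'p': 22, 'q': 42, 'r': 93}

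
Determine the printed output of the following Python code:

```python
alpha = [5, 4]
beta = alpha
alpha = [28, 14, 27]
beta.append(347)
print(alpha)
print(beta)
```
[28, 14, 27]
[5, 4, 347]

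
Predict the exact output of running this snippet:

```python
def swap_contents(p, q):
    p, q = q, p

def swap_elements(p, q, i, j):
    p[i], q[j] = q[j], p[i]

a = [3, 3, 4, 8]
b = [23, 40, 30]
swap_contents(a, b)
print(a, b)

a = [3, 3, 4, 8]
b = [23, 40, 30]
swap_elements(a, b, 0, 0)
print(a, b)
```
[3, 3, 4, 8] [23, 40, 30]
[23, 3, 4, 8] [3, 40, 30]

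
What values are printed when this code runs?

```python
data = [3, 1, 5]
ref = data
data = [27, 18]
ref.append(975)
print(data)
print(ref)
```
[27, 18]
[3, 1, 5, 975]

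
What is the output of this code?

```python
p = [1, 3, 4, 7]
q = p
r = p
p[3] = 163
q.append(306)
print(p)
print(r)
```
[1, 3, 4, 163, 306]
[1, 3, 4, 163, 306]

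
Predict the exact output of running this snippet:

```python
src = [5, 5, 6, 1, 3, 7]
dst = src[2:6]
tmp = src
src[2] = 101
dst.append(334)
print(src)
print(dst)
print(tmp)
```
[5, 5, 101, 1, 3, 7]
[6, 1, 3, 7, 334]
[5, 5, 101, 1, 3, 7]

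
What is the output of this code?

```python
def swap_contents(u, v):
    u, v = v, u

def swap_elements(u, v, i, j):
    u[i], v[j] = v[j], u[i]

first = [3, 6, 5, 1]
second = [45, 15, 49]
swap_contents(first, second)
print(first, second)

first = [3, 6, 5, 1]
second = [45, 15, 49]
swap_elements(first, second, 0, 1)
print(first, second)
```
[3, 6, 5, 1] [45, 15, 49]
[15, 6, 5, 1] [45, 3, 49]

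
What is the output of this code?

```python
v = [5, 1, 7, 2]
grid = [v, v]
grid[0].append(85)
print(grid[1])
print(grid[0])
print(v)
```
[5, 1, 7, 2, 85]
[5, 1, 7, 2, 85]
[5, 1, 7, 2, 85]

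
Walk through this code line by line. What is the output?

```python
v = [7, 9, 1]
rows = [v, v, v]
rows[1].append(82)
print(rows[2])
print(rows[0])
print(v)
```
[7, 9, 1, 82]
[7, 9, 1, 82]
[7, 9, 1, 82]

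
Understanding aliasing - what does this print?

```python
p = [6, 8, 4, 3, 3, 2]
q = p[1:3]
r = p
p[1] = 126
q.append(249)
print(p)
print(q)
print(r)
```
[6, 126, 4, 3, 3, 2]
[8, 4, 249]
[6, 126, 4, 3, 3, 2]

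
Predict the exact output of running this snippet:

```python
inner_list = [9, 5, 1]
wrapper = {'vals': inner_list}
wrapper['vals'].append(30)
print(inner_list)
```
[9, 5, 1, 30]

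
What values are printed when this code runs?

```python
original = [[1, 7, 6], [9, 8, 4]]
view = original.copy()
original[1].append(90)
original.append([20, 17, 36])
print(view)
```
[[1, 7, 6], [9, 8, 4, 90]]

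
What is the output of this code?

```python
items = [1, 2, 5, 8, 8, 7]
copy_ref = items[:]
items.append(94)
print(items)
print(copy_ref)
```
[1, 2, 5, 8, 8, 7, 94]
[1, 2, 5, 8, 8, 7]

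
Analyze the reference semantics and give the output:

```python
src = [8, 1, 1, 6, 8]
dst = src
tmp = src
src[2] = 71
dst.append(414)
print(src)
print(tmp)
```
[8, 1, 71, 6, 8, 414]
[8, 1, 71, 6, 8, 414]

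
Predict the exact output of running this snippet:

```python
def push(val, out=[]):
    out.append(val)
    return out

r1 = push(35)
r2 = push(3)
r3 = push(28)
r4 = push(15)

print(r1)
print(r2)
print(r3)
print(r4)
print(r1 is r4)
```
[35, 3, 28, 15]
[35, 3, 28, 15]
[35, 3, 28, 15]
[35, 3, 28, 15]
True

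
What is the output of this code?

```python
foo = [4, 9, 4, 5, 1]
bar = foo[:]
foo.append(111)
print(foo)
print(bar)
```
[4, 9, 4, 5, 1, 111]
[4, 9, 4, 5, 1]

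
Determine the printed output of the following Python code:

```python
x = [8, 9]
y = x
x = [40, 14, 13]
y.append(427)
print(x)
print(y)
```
[40, 14, 13]
[8, 9, 427]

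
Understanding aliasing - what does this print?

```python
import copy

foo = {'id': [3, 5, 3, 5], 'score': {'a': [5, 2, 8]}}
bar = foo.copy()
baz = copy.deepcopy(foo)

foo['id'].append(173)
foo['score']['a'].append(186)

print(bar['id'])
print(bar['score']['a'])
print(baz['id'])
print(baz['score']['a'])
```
[3, 5, 3, 5, 173]
[5, 2, 8, 186]
[3, 5, 3, 5]
[5, 2, 8]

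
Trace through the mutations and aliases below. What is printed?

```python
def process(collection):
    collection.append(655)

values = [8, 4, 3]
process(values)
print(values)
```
[8, 4, 3, 655]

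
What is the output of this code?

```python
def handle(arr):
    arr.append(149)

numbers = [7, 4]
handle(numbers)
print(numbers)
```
[7, 4, 149]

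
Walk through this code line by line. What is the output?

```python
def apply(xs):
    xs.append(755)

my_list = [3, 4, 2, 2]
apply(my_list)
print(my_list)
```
[3, 4, 2, 2, 755]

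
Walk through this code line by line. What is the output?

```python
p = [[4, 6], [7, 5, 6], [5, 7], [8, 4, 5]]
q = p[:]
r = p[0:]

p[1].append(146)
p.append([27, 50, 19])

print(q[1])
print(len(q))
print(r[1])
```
[7, 5, 6, 146]
4
[7, 5, 6, 146]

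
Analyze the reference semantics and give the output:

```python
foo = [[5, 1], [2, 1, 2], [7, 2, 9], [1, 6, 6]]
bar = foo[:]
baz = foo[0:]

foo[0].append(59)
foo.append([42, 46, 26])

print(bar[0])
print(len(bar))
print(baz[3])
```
[5, 1, 59]
4
[1, 6, 6]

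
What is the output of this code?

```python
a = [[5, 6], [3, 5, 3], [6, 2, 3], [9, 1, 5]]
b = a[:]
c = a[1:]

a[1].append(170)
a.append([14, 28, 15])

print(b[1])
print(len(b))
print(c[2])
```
[3, 5, 3, 170]
4
[9, 1, 5]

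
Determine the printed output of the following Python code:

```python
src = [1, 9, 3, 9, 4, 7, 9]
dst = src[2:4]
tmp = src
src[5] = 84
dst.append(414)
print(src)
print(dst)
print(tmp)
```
[1, 9, 3, 9, 4, 84, 9]
[3, 9, 414]
[1, 9, 3, 9, 4, 84, 9]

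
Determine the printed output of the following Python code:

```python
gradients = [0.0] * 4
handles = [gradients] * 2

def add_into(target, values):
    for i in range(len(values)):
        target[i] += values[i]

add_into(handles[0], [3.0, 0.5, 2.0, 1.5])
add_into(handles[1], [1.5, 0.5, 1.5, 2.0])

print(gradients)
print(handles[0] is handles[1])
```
[4.5, 1.0, 3.5, 3.5]
True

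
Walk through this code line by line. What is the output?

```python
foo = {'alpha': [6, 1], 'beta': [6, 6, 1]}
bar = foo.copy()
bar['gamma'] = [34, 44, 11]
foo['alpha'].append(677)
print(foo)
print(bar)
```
{'alpha': [6, 1, 677], 'beta': [6, 6, 1]}
{'alpha': [6, 1, 677], 'beta': [6, 6, 1], 'gamma': [34, 44, 11]}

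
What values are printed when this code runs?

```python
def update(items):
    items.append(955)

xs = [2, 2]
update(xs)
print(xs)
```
[2, 2, 955]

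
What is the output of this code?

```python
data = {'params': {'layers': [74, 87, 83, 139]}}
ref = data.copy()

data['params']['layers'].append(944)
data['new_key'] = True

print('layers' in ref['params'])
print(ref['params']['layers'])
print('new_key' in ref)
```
True
[74, 87, 83, 139, 944]
False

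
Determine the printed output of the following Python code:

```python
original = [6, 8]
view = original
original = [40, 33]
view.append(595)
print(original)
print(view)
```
[40, 33]
[6, 8, 595]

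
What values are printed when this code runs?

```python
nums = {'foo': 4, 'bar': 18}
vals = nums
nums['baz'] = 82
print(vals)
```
{'foo': 4, 'bar': 18, 'baz': 82}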